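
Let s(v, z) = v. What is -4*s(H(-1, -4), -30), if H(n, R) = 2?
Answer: -8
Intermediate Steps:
-4*s(H(-1, -4), -30) = -4*2 = -8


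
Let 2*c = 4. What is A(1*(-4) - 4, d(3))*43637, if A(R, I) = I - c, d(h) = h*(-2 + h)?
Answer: 43637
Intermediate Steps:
c = 2 (c = (1/2)*4 = 2)
A(R, I) = -2 + I (A(R, I) = I - 1*2 = I - 2 = -2 + I)
A(1*(-4) - 4, d(3))*43637 = (-2 + 3*(-2 + 3))*43637 = (-2 + 3*1)*43637 = (-2 + 3)*43637 = 1*43637 = 43637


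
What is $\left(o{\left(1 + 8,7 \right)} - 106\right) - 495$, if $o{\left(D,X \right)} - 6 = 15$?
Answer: $-580$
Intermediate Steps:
$o{\left(D,X \right)} = 21$ ($o{\left(D,X \right)} = 6 + 15 = 21$)
$\left(o{\left(1 + 8,7 \right)} - 106\right) - 495 = \left(21 - 106\right) - 495 = -85 - 495 = -580$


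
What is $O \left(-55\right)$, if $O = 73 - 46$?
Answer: $-1485$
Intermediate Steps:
$O = 27$
$O \left(-55\right) = 27 \left(-55\right) = -1485$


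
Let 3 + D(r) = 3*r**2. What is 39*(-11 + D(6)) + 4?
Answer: 3670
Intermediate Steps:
D(r) = -3 + 3*r**2
39*(-11 + D(6)) + 4 = 39*(-11 + (-3 + 3*6**2)) + 4 = 39*(-11 + (-3 + 3*36)) + 4 = 39*(-11 + (-3 + 108)) + 4 = 39*(-11 + 105) + 4 = 39*94 + 4 = 3666 + 4 = 3670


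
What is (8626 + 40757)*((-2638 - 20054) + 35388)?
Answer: 626966568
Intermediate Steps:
(8626 + 40757)*((-2638 - 20054) + 35388) = 49383*(-22692 + 35388) = 49383*12696 = 626966568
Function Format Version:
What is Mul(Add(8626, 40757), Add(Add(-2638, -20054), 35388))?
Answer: 626966568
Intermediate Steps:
Mul(Add(8626, 40757), Add(Add(-2638, -20054), 35388)) = Mul(49383, Add(-22692, 35388)) = Mul(49383, 12696) = 626966568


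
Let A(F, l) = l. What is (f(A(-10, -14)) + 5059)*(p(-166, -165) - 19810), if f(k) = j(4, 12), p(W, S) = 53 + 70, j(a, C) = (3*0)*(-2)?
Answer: -99596533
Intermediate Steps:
j(a, C) = 0 (j(a, C) = 0*(-2) = 0)
p(W, S) = 123
f(k) = 0
(f(A(-10, -14)) + 5059)*(p(-166, -165) - 19810) = (0 + 5059)*(123 - 19810) = 5059*(-19687) = -99596533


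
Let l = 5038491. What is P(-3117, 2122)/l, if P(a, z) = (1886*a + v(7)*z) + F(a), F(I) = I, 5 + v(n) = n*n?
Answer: -5788411/5038491 ≈ -1.1488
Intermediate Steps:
v(n) = -5 + n² (v(n) = -5 + n*n = -5 + n²)
P(a, z) = 44*z + 1887*a (P(a, z) = (1886*a + (-5 + 7²)*z) + a = (1886*a + (-5 + 49)*z) + a = (1886*a + 44*z) + a = (44*z + 1886*a) + a = 44*z + 1887*a)
P(-3117, 2122)/l = (44*2122 + 1887*(-3117))/5038491 = (93368 - 5881779)*(1/5038491) = -5788411*1/5038491 = -5788411/5038491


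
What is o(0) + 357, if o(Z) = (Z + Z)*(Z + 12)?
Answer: 357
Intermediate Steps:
o(Z) = 2*Z*(12 + Z) (o(Z) = (2*Z)*(12 + Z) = 2*Z*(12 + Z))
o(0) + 357 = 2*0*(12 + 0) + 357 = 2*0*12 + 357 = 0 + 357 = 357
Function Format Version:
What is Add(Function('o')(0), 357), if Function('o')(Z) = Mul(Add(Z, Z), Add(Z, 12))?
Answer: 357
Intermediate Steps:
Function('o')(Z) = Mul(2, Z, Add(12, Z)) (Function('o')(Z) = Mul(Mul(2, Z), Add(12, Z)) = Mul(2, Z, Add(12, Z)))
Add(Function('o')(0), 357) = Add(Mul(2, 0, Add(12, 0)), 357) = Add(Mul(2, 0, 12), 357) = Add(0, 357) = 357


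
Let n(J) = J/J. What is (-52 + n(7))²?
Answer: 2601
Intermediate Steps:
n(J) = 1
(-52 + n(7))² = (-52 + 1)² = (-51)² = 2601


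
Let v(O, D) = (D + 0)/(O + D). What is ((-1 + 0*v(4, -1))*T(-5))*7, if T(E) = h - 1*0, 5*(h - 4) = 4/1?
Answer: -168/5 ≈ -33.600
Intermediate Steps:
v(O, D) = D/(D + O)
h = 24/5 (h = 4 + (4/1)/5 = 4 + (4*1)/5 = 4 + (1/5)*4 = 4 + 4/5 = 24/5 ≈ 4.8000)
T(E) = 24/5 (T(E) = 24/5 - 1*0 = 24/5 + 0 = 24/5)
((-1 + 0*v(4, -1))*T(-5))*7 = ((-1 + 0*(-1/(-1 + 4)))*(24/5))*7 = ((-1 + 0*(-1/3))*(24/5))*7 = ((-1 + 0)*(24/5))*7 = -1*24/5*7 = -24/5*7 = -168/5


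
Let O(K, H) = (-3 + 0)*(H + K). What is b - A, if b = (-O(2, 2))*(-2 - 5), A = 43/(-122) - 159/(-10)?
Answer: -30362/305 ≈ -99.547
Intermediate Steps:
O(K, H) = -3*H - 3*K (O(K, H) = -3*(H + K) = -3*H - 3*K)
A = 4742/305 (A = 43*(-1/122) - 159*(-⅒) = -43/122 + 159/10 = 4742/305 ≈ 15.548)
b = -84 (b = (-(-3*2 - 3*2))*(-2 - 5) = -(-6 - 6)*(-7) = -1*(-12)*(-7) = 12*(-7) = -84)
b - A = -84 - 1*4742/305 = -84 - 4742/305 = -30362/305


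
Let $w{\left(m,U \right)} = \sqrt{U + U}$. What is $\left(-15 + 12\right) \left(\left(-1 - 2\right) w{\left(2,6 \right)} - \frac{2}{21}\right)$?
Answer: $\frac{2}{7} + 18 \sqrt{3} \approx 31.463$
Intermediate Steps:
$w{\left(m,U \right)} = \sqrt{2} \sqrt{U}$ ($w{\left(m,U \right)} = \sqrt{2 U} = \sqrt{2} \sqrt{U}$)
$\left(-15 + 12\right) \left(\left(-1 - 2\right) w{\left(2,6 \right)} - \frac{2}{21}\right) = \left(-15 + 12\right) \left(\left(-1 - 2\right) \sqrt{2} \sqrt{6} - \frac{2}{21}\right) = - 3 \left(- 3 \cdot 2 \sqrt{3} - \frac{2}{21}\right) = - 3 \left(- 6 \sqrt{3} - \frac{2}{21}\right) = - 3 \left(- \frac{2}{21} - 6 \sqrt{3}\right) = \frac{2}{7} + 18 \sqrt{3}$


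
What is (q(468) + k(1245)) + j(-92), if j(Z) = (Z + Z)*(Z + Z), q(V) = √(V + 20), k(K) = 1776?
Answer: 35632 + 2*√122 ≈ 35654.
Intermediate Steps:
q(V) = √(20 + V)
j(Z) = 4*Z² (j(Z) = (2*Z)*(2*Z) = 4*Z²)
(q(468) + k(1245)) + j(-92) = (√(20 + 468) + 1776) + 4*(-92)² = (√488 + 1776) + 4*8464 = (2*√122 + 1776) + 33856 = (1776 + 2*√122) + 33856 = 35632 + 2*√122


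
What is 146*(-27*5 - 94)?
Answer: -33434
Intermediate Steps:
146*(-27*5 - 94) = 146*(-135 - 94) = 146*(-229) = -33434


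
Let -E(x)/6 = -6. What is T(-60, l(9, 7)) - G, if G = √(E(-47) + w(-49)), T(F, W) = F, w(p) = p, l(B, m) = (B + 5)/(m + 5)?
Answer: -60 - I*√13 ≈ -60.0 - 3.6056*I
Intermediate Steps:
l(B, m) = (5 + B)/(5 + m)
E(x) = 36 (E(x) = -6*(-6) = 36)
G = I*√13 (G = √(36 - 49) = √(-13) = I*√13 ≈ 3.6056*I)
T(-60, l(9, 7)) - G = -60 - I*√13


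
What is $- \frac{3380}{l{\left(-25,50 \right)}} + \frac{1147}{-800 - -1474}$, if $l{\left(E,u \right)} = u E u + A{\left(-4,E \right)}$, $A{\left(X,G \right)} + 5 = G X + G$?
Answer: $\frac{7388533}{4207782} \approx 1.7559$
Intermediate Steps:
$A{\left(X,G \right)} = -5 + G + G X$ ($A{\left(X,G \right)} = -5 + \left(G X + G\right) = -5 + \left(G + G X\right) = -5 + G + G X$)
$l{\left(E,u \right)} = -5 - 3 E + E u^{2}$ ($l{\left(E,u \right)} = u E u + \left(-5 + E + E \left(-4\right)\right) = E u u - \left(5 + 3 E\right) = E u^{2} - \left(5 + 3 E\right) = -5 - 3 E + E u^{2}$)
$- \frac{3380}{l{\left(-25,50 \right)}} + \frac{1147}{-800 - -1474} = - \frac{3380}{-5 - -75 - 25 \cdot 50^{2}} + \frac{1147}{-800 - -1474} = - \frac{3380}{-5 + 75 - 62500} + \frac{1147}{-800 + 1474} = - \frac{3380}{-5 + 75 - 62500} + \frac{1147}{674} = - \frac{3380}{-62430} + 1147 \cdot \frac{1}{674} = \left(-3380\right) \left(- \frac{1}{62430}\right) + \frac{1147}{674} = \frac{338}{6243} + \frac{1147}{674} = \frac{7388533}{4207782}$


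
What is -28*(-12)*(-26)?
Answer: -8736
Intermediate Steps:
-28*(-12)*(-26) = 336*(-26) = -8736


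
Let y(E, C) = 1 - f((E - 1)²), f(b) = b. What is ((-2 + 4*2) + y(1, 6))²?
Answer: 49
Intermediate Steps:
y(E, C) = 1 - (-1 + E)² (y(E, C) = 1 - (E - 1)² = 1 - (-1 + E)²)
((-2 + 4*2) + y(1, 6))² = ((-2 + 4*2) + 1*(2 - 1*1))² = ((-2 + 8) + 1*(2 - 1))² = (6 + 1*1)² = (6 + 1)² = 7² = 49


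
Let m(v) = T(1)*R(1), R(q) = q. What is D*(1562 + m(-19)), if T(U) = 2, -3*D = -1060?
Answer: 1657840/3 ≈ 5.5261e+5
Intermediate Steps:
D = 1060/3 (D = -⅓*(-1060) = 1060/3 ≈ 353.33)
m(v) = 2 (m(v) = 2*1 = 2)
D*(1562 + m(-19)) = 1060*(1562 + 2)/3 = (1060/3)*1564 = 1657840/3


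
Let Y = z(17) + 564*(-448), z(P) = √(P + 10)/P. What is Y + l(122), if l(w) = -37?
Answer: -252709 + 3*√3/17 ≈ -2.5271e+5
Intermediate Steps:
z(P) = √(10 + P)/P
Y = -252672 + 3*√3/17 (Y = √(10 + 17)/17 + 564*(-448) = √27/17 - 252672 = (3*√3)/17 - 252672 = 3*√3/17 - 252672 = -252672 + 3*√3/17 ≈ -2.5267e+5)
Y + l(122) = (-252672 + 3*√3/17) - 37 = -252709 + 3*√3/17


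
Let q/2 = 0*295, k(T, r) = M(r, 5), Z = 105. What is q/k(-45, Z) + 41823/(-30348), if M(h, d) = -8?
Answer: -1549/1124 ≈ -1.3781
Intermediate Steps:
k(T, r) = -8
q = 0 (q = 2*(0*295) = 2*0 = 0)
q/k(-45, Z) + 41823/(-30348) = 0/(-8) + 41823/(-30348) = 0*(-⅛) + 41823*(-1/30348) = 0 - 1549/1124 = -1549/1124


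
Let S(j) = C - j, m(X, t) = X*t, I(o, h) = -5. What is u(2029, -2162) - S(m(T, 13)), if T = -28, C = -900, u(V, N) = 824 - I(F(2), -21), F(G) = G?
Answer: 1365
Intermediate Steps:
u(V, N) = 829 (u(V, N) = 824 - 1*(-5) = 824 + 5 = 829)
S(j) = -900 - j
u(2029, -2162) - S(m(T, 13)) = 829 - (-900 - (-28)*13) = 829 - (-900 - 1*(-364)) = 829 - (-900 + 364) = 829 - 1*(-536) = 829 + 536 = 1365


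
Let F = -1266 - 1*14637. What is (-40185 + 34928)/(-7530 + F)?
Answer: 5257/23433 ≈ 0.22434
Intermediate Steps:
F = -15903 (F = -1266 - 14637 = -15903)
(-40185 + 34928)/(-7530 + F) = (-40185 + 34928)/(-7530 - 15903) = -5257/(-23433) = -5257*(-1/23433) = 5257/23433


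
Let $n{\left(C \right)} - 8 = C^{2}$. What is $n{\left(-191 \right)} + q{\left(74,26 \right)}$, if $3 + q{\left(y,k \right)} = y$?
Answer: $36560$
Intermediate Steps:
$n{\left(C \right)} = 8 + C^{2}$
$q{\left(y,k \right)} = -3 + y$
$n{\left(-191 \right)} + q{\left(74,26 \right)} = \left(8 + \left(-191\right)^{2}\right) + \left(-3 + 74\right) = \left(8 + 36481\right) + 71 = 36489 + 71 = 36560$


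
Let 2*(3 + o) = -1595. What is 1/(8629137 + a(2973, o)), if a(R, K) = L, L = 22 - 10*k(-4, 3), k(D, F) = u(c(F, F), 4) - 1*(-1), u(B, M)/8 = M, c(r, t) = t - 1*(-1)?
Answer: 1/8628829 ≈ 1.1589e-7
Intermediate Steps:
o = -1601/2 (o = -3 + (½)*(-1595) = -3 - 1595/2 = -1601/2 ≈ -800.50)
c(r, t) = 1 + t (c(r, t) = t + 1 = 1 + t)
u(B, M) = 8*M
k(D, F) = 33 (k(D, F) = 8*4 - 1*(-1) = 32 + 1 = 33)
L = -308 (L = 22 - 10*33 = 22 - 330 = -308)
a(R, K) = -308
1/(8629137 + a(2973, o)) = 1/(8629137 - 308) = 1/8628829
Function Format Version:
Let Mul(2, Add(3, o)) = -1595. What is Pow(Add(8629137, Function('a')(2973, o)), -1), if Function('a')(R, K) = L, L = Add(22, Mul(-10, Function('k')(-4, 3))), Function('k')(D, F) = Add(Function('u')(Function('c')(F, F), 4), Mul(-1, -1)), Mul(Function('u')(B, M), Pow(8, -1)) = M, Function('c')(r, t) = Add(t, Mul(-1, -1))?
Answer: Rational(1, 8628829) ≈ 1.1589e-7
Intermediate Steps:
o = Rational(-1601, 2) (o = Add(-3, Mul(Rational(1, 2), -1595)) = Add(-3, Rational(-1595, 2)) = Rational(-1601, 2) ≈ -800.50)
Function('c')(r, t) = Add(1, t) (Function('c')(r, t) = Add(t, 1) = Add(1, t))
Function('u')(B, M) = Mul(8, M)
Function('k')(D, F) = 33 (Function('k')(D, F) = Add(Mul(8, 4), Mul(-1, -1)) = Add(32, 1) = 33)
L = -308 (L = Add(22, Mul(-10, 33)) = Add(22, -330) = -308)
Function('a')(R, K) = -308
Pow(Add(8629137, Function('a')(2973, o)), -1) = Pow(Add(8629137, -308), -1) = Pow(8628829, -1) = Rational(1, 8628829)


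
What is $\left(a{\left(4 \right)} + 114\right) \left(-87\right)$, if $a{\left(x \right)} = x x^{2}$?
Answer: $-15486$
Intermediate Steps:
$a{\left(x \right)} = x^{3}$
$\left(a{\left(4 \right)} + 114\right) \left(-87\right) = \left(4^{3} + 114\right) \left(-87\right) = \left(64 + 114\right) \left(-87\right) = 178 \left(-87\right) = -15486$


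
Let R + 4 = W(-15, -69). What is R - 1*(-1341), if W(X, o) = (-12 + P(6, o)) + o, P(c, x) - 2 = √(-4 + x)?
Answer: 1258 + I*√73 ≈ 1258.0 + 8.544*I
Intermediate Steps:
P(c, x) = 2 + √(-4 + x)
W(X, o) = -10 + o + √(-4 + o) (W(X, o) = (-12 + (2 + √(-4 + o))) + o = (-10 + √(-4 + o)) + o = -10 + o + √(-4 + o))
R = -83 + I*√73 (R = -4 + (-10 - 69 + √(-4 - 69)) = -4 + (-10 - 69 + √(-73)) = -4 + (-10 - 69 + I*√73) = -4 + (-79 + I*√73) = -83 + I*√73 ≈ -83.0 + 8.544*I)
R - 1*(-1341) = (-83 + I*√73) - 1*(-1341) = (-83 + I*√73) + 1341 = 1258 + I*√73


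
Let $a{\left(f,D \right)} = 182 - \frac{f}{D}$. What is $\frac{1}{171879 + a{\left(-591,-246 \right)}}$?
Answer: $\frac{82}{14108805} \approx 5.812 \cdot 10^{-6}$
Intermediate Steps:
$a{\left(f,D \right)} = 182 - \frac{f}{D}$
$\frac{1}{171879 + a{\left(-591,-246 \right)}} = \frac{1}{171879 + \left(182 - - \frac{591}{-246}\right)} = \frac{1}{171879 + \left(182 - \left(-591\right) \left(- \frac{1}{246}\right)\right)} = \frac{1}{171879 + \left(182 - \frac{197}{82}\right)} = \frac{1}{171879 + \frac{14727}{82}} = \frac{1}{\frac{14108805}{82}} = \frac{82}{14108805}$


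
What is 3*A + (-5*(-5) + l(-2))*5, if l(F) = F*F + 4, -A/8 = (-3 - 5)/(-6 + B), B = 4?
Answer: 69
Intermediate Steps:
A = -32 (A = -8*(-3 - 5)/(-6 + 4) = -(-64)/(-2) = -(-64)*(-1)/2 = -8*4 = -32)
l(F) = 4 + F² (l(F) = F² + 4 = 4 + F²)
3*A + (-5*(-5) + l(-2))*5 = 3*(-32) + (-5*(-5) + (4 + (-2)²))*5 = -96 + (25 + (4 + 4))*5 = -96 + (25 + 8)*5 = -96 + 33*5 = -96 + 165 = 69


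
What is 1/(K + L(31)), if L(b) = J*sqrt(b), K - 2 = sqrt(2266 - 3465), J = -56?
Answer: 1/(2 - 56*sqrt(31) + I*sqrt(1199)) ≈ -0.0031881 - 0.00035634*I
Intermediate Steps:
K = 2 + I*sqrt(1199) (K = 2 + sqrt(2266 - 3465) = 2 + sqrt(-1199) = 2 + I*sqrt(1199) ≈ 2.0 + 34.627*I)
L(b) = -56*sqrt(b)
1/(K + L(31)) = 1/((2 + I*sqrt(1199)) - 56*sqrt(31)) = 1/(2 - 56*sqrt(31) + I*sqrt(1199))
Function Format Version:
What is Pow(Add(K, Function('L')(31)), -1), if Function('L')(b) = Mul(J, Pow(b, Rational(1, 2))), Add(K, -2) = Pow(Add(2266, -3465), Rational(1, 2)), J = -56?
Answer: Pow(Add(2, Mul(-56, Pow(31, Rational(1, 2))), Mul(I, Pow(1199, Rational(1, 2)))), -1) ≈ Add(-0.0031881, Mul(-0.00035634, I))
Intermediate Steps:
K = Add(2, Mul(I, Pow(1199, Rational(1, 2)))) (K = Add(2, Pow(Add(2266, -3465), Rational(1, 2))) = Add(2, Pow(-1199, Rational(1, 2))) = Add(2, Mul(I, Pow(1199, Rational(1, 2)))) ≈ Add(2.0000, Mul(34.627, I)))
Function('L')(b) = Mul(-56, Pow(b, Rational(1, 2)))
Pow(Add(K, Function('L')(31)), -1) = Pow(Add(Add(2, Mul(I, Pow(1199, Rational(1, 2)))), Mul(-56, Pow(31, Rational(1, 2)))), -1) = Pow(Add(2, Mul(-56, Pow(31, Rational(1, 2))), Mul(I, Pow(1199, Rational(1, 2)))), -1)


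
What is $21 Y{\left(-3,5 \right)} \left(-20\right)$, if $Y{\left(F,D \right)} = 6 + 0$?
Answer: $-2520$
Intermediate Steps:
$Y{\left(F,D \right)} = 6$
$21 Y{\left(-3,5 \right)} \left(-20\right) = 21 \cdot 6 \left(-20\right) = 126 \left(-20\right) = -2520$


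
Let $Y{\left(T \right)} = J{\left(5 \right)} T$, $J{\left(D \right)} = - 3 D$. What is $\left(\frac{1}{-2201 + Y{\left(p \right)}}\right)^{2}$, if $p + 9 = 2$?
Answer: $\frac{1}{4393216} \approx 2.2762 \cdot 10^{-7}$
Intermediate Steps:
$p = -7$ ($p = -9 + 2 = -7$)
$Y{\left(T \right)} = - 15 T$ ($Y{\left(T \right)} = \left(-3\right) 5 T = - 15 T$)
$\left(\frac{1}{-2201 + Y{\left(p \right)}}\right)^{2} = \left(\frac{1}{-2201 - -105}\right)^{2} = \left(\frac{1}{-2201 + 105}\right)^{2} = \left(\frac{1}{-2096}\right)^{2} = \left(- \frac{1}{2096}\right)^{2} = \frac{1}{4393216}$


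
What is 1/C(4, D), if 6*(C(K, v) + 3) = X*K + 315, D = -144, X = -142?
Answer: -6/271 ≈ -0.022140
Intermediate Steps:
C(K, v) = 99/2 - 71*K/3 (C(K, v) = -3 + (-142*K + 315)/6 = -3 + (315 - 142*K)/6 = -3 + (105/2 - 71*K/3) = 99/2 - 71*K/3)
1/C(4, D) = 1/(99/2 - 71/3*4) = 1/(99/2 - 284/3) = 1/(-271/6) = -6/271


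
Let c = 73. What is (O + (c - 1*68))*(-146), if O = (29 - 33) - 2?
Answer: 146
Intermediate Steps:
O = -6 (O = -4 - 2 = -6)
(O + (c - 1*68))*(-146) = (-6 + (73 - 1*68))*(-146) = (-6 + (73 - 68))*(-146) = (-6 + 5)*(-146) = -1*(-146) = 146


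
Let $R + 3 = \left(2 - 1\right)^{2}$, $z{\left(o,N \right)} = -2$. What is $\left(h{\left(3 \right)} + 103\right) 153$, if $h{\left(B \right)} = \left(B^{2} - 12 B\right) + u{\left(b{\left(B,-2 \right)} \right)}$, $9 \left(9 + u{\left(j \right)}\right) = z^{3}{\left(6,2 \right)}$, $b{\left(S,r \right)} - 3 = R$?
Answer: $10115$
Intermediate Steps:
$R = -2$ ($R = -3 + \left(2 - 1\right)^{2} = -3 + 1^{2} = -3 + 1 = -2$)
$b{\left(S,r \right)} = 1$ ($b{\left(S,r \right)} = 3 - 2 = 1$)
$u{\left(j \right)} = - \frac{89}{9}$ ($u{\left(j \right)} = -9 + \frac{\left(-2\right)^{3}}{9} = -9 + \frac{1}{9} \left(-8\right) = -9 - \frac{8}{9} = - \frac{89}{9}$)
$h{\left(B \right)} = - \frac{89}{9} + B^{2} - 12 B$ ($h{\left(B \right)} = \left(B^{2} - 12 B\right) - \frac{89}{9} = - \frac{89}{9} + B^{2} - 12 B$)
$\left(h{\left(3 \right)} + 103\right) 153 = \left(\left(- \frac{89}{9} + 3^{2} - 36\right) + 103\right) 153 = \left(\left(- \frac{89}{9} + 9 - 36\right) + 103\right) 153 = \left(- \frac{332}{9} + 103\right) 153 = \frac{595}{9} \cdot 153 = 10115$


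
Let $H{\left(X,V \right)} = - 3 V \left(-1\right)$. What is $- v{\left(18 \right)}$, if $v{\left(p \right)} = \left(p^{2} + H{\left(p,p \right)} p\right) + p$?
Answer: $-1314$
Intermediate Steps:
$H{\left(X,V \right)} = 3 V$
$v{\left(p \right)} = p + 4 p^{2}$ ($v{\left(p \right)} = \left(p^{2} + 3 p p\right) + p = \left(p^{2} + 3 p^{2}\right) + p = 4 p^{2} + p = p + 4 p^{2}$)
$- v{\left(18 \right)} = - 18 \left(1 + 4 \cdot 18\right) = - 18 \left(1 + 72\right) = - 18 \cdot 73 = \left(-1\right) 1314 = -1314$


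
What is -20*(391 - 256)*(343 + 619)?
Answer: -2597400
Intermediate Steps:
-20*(391 - 256)*(343 + 619) = -2700*962 = -20*129870 = -2597400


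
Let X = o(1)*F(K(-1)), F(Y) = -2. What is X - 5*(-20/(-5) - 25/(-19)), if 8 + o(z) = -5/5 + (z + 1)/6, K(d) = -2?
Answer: -527/57 ≈ -9.2456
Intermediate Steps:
o(z) = -53/6 + z/6 (o(z) = -8 + (-5/5 + (z + 1)/6) = -8 + (-5*⅕ + (1 + z)*(⅙)) = -8 + (-1 + (⅙ + z/6)) = -8 + (-⅚ + z/6) = -53/6 + z/6)
X = 52/3 (X = (-53/6 + (⅙)*1)*(-2) = (-53/6 + ⅙)*(-2) = -26/3*(-2) = 52/3 ≈ 17.333)
X - 5*(-20/(-5) - 25/(-19)) = 52/3 - 5*(-20/(-5) - 25/(-19)) = 52/3 - 5*(-20*(-⅕) - 25*(-1/19)) = 52/3 - 5*(4 + 25/19) = 52/3 - 5*101/19 = 52/3 - 505/19 = -527/57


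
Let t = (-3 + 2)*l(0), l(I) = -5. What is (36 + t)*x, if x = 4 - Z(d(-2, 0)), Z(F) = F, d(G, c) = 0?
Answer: 164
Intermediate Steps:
x = 4 (x = 4 - 1*0 = 4 + 0 = 4)
t = 5 (t = (-3 + 2)*(-5) = -1*(-5) = 5)
(36 + t)*x = (36 + 5)*4 = 41*4 = 164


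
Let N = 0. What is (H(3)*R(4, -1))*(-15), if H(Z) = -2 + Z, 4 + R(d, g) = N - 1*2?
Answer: 90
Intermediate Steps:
R(d, g) = -6 (R(d, g) = -4 + (0 - 1*2) = -4 + (0 - 2) = -4 - 2 = -6)
(H(3)*R(4, -1))*(-15) = ((-2 + 3)*(-6))*(-15) = (1*(-6))*(-15) = -6*(-15) = 90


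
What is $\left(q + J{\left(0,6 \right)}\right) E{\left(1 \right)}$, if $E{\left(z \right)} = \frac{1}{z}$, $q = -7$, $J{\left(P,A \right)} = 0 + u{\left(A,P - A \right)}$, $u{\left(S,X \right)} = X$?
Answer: $-13$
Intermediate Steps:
$J{\left(P,A \right)} = P - A$ ($J{\left(P,A \right)} = 0 - \left(A - P\right) = P - A$)
$\left(q + J{\left(0,6 \right)}\right) E{\left(1 \right)} = \frac{-7 + \left(0 - 6\right)}{1} = \left(-7 + \left(0 - 6\right)\right) 1 = \left(-7 - 6\right) 1 = \left(-13\right) 1 = -13$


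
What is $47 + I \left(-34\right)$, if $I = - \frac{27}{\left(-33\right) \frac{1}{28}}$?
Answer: $- \frac{8051}{11} \approx -731.91$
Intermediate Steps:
$I = \frac{252}{11}$ ($I = - \frac{27}{\left(-33\right) \frac{1}{28}} = - \frac{27}{- \frac{33}{28}} = \left(-27\right) \left(- \frac{28}{33}\right) = \frac{252}{11} \approx 22.909$)
$47 + I \left(-34\right) = 47 + \frac{252}{11} \left(-34\right) = 47 - \frac{8568}{11} = - \frac{8051}{11}$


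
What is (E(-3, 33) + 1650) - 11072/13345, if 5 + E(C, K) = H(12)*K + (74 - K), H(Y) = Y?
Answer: 27773218/13345 ≈ 2081.2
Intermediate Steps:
E(C, K) = 69 + 11*K (E(C, K) = -5 + (12*K + (74 - K)) = -5 + (74 + 11*K) = 69 + 11*K)
(E(-3, 33) + 1650) - 11072/13345 = ((69 + 11*33) + 1650) - 11072/13345 = ((69 + 363) + 1650) - 11072*1/13345 = (432 + 1650) - 11072/13345 = 2082 - 11072/13345 = 27773218/13345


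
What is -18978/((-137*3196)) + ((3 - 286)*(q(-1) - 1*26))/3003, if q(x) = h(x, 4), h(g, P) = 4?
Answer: 126502613/59766798 ≈ 2.1166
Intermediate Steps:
q(x) = 4
-18978/((-137*3196)) + ((3 - 286)*(q(-1) - 1*26))/3003 = -18978/((-137*3196)) + ((3 - 286)*(4 - 1*26))/3003 = -18978/(-437852) - 283*(4 - 26)*(1/3003) = -18978*(-1/437852) - 283*(-22)*(1/3003) = 9489/218926 + 6226*(1/3003) = 9489/218926 + 566/273 = 126502613/59766798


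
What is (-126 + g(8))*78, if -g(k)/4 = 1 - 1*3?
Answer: -9204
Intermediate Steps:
g(k) = 8 (g(k) = -4*(1 - 1*3) = -4*(1 - 3) = -4*(-2) = 8)
(-126 + g(8))*78 = (-126 + 8)*78 = -118*78 = -9204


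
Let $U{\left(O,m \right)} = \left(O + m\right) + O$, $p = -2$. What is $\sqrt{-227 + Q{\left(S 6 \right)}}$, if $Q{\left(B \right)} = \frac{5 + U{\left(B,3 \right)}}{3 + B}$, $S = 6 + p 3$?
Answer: $\frac{i \sqrt{2019}}{3} \approx 14.978 i$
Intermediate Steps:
$S = 0$ ($S = 6 - 6 = 0$)
$U{\left(O,m \right)} = m + 2 O$
$Q{\left(B \right)} = \frac{8 + 2 B}{3 + B}$ ($Q{\left(B \right)} = \frac{5 + \left(3 + 2 B\right)}{3 + B} = \frac{8 + 2 B}{3 + B}$)
$\sqrt{-227 + Q{\left(S 6 \right)}} = \sqrt{-227 + \frac{2 \left(4 + 0 \cdot 6\right)}{3 + 0 \cdot 6}} = \sqrt{-227 + \frac{2 \left(4 + 0\right)}{3 + 0}} = \sqrt{-227 + 2 \cdot \frac{1}{3} \cdot 4} = \sqrt{-227 + \frac{8}{3}} = \sqrt{- \frac{673}{3}} = \frac{i \sqrt{2019}}{3}$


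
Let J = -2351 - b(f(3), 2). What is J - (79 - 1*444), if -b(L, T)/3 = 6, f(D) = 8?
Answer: -1968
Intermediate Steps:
b(L, T) = -18 (b(L, T) = -3*6 = -18)
J = -2333 (J = -2351 - 1*(-18) = -2351 + 18 = -2333)
J - (79 - 1*444) = -2333 - (79 - 1*444) = -2333 - (79 - 444) = -2333 - 1*(-365) = -2333 + 365 = -1968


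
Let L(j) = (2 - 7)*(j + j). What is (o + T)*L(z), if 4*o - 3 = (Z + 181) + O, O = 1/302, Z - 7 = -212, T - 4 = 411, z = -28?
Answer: 17324265/151 ≈ 1.1473e+5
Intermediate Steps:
T = 415 (T = 4 + 411 = 415)
Z = -205 (Z = 7 - 212 = -205)
O = 1/302 ≈ 0.0033113
L(j) = -10*j
o = -6341/1208 (o = ¾ + ((-205 + 181) + 1/302)/4 = ¾ + (-24 + 1/302)/4 = ¾ + (¼)*(-7247/302) = ¾ - 7247/1208 = -6341/1208 ≈ -5.2492)
(o + T)*L(z) = (-6341/1208 + 415)*(-10*(-28)) = (494979/1208)*280 = 17324265/151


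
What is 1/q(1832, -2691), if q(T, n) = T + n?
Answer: -1/859 ≈ -0.0011641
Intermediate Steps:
1/q(1832, -2691) = 1/(1832 - 2691) = 1/(-859) = -1/859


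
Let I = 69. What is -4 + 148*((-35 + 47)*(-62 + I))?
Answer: 12428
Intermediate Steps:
-4 + 148*((-35 + 47)*(-62 + I)) = -4 + 148*((-35 + 47)*(-62 + 69)) = -4 + 148*(12*7) = -4 + 148*84 = -4 + 12432 = 12428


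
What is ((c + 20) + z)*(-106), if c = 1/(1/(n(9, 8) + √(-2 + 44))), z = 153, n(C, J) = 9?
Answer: -19292 - 106*√42 ≈ -19979.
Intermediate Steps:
c = 9 + √42 (c = 1/(1/(9 + √(-2 + 44))) = 1/(1/(9 + √42)) = 9 + √42 ≈ 15.481)
((c + 20) + z)*(-106) = (((9 + √42) + 20) + 153)*(-106) = ((29 + √42) + 153)*(-106) = (182 + √42)*(-106) = -19292 - 106*√42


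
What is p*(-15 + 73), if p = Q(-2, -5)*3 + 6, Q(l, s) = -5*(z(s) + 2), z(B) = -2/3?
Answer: -812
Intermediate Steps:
z(B) = -⅔ (z(B) = -2*⅓ = -⅔)
Q(l, s) = -20/3 (Q(l, s) = -5*(-⅔ + 2) = -5*4/3 = -20/3)
p = -14 (p = -20/3*3 + 6 = -20 + 6 = -14)
p*(-15 + 73) = -14*(-15 + 73) = -14*58 = -812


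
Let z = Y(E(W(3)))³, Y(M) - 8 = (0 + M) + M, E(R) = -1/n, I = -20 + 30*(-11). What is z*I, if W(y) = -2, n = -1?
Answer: -350000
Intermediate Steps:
I = -350 (I = -20 - 330 = -350)
E(R) = 1 (E(R) = -1/(-1) = -1*(-1) = 1)
Y(M) = 8 + 2*M (Y(M) = 8 + ((0 + M) + M) = 8 + (M + M) = 8 + 2*M)
z = 1000 (z = (8 + 2*1)³ = (8 + 2)³ = 10³ = 1000)
z*I = 1000*(-350) = -350000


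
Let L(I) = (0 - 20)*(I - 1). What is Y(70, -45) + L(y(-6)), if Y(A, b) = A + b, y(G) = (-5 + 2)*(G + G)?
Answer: -675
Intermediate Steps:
y(G) = -6*G
L(I) = 20 - 20*I (L(I) = -20*(-1 + I) = 20 - 20*I)
Y(70, -45) + L(y(-6)) = (70 - 45) + (20 - (-120)*(-6)) = 25 + (20 - 20*36) = 25 + (20 - 720) = 25 - 700 = -675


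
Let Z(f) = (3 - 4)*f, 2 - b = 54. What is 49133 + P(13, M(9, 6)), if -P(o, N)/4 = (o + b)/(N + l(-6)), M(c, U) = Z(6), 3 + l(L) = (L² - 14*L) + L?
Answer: 1719707/35 ≈ 49135.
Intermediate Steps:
b = -52 (b = 2 - 1*54 = 2 - 54 = -52)
Z(f) = -f
l(L) = -3 + L² - 13*L (l(L) = -3 + ((L² - 14*L) + L) = -3 + (L² - 13*L) = -3 + L² - 13*L)
M(c, U) = -6 (M(c, U) = -1*6 = -6)
P(o, N) = -4*(-52 + o)/(111 + N) (P(o, N) = -4*(o - 52)/(N + (-3 + (-6)² - 13*(-6))) = -4*(-52 + o)/(N + (-3 + 36 + 78)) = -4*(-52 + o)/(N + 111) = -4*(-52 + o)/(111 + N))
49133 + P(13, M(9, 6)) = 49133 + 4*(52 - 1*13)/(111 - 6) = 49133 + 4*(52 - 13)/105 = 49133 + 4*(1/105)*39 = 49133 + 52/35 = 1719707/35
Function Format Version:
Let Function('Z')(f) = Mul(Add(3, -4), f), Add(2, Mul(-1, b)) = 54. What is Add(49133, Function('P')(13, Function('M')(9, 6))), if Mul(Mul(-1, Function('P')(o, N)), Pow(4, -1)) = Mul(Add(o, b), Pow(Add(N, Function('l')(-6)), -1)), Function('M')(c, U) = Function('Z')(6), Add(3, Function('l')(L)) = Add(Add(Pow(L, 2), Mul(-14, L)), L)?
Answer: Rational(1719707, 35) ≈ 49135.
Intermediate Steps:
b = -52 (b = Add(2, Mul(-1, 54)) = Add(2, -54) = -52)
Function('Z')(f) = Mul(-1, f)
Function('l')(L) = Add(-3, Pow(L, 2), Mul(-13, L)) (Function('l')(L) = Add(-3, Add(Add(Pow(L, 2), Mul(-14, L)), L)) = Add(-3, Add(Pow(L, 2), Mul(-13, L))) = Add(-3, Pow(L, 2), Mul(-13, L)))
Function('M')(c, U) = -6 (Function('M')(c, U) = Mul(-1, 6) = -6)
Function('P')(o, N) = Mul(-4, Pow(Add(111, N), -1), Add(-52, o)) (Function('P')(o, N) = Mul(-4, Mul(Add(o, -52), Pow(Add(N, Add(-3, Pow(-6, 2), Mul(-13, -6))), -1))) = Mul(-4, Mul(Add(-52, o), Pow(Add(N, Add(-3, 36, 78)), -1))) = Mul(-4, Mul(Add(-52, o), Pow(Add(N, 111), -1))) = Mul(-4, Mul(Add(-52, o), Pow(Add(111, N), -1))) = Mul(-4, Mul(Pow(Add(111, N), -1), Add(-52, o))) = Mul(-4, Pow(Add(111, N), -1), Add(-52, o)))
Add(49133, Function('P')(13, Function('M')(9, 6))) = Add(49133, Mul(4, Pow(Add(111, -6), -1), Add(52, Mul(-1, 13)))) = Add(49133, Mul(4, Pow(105, -1), Add(52, -13))) = Add(49133, Mul(4, Rational(1, 105), 39)) = Add(49133, Rational(52, 35)) = Rational(1719707, 35)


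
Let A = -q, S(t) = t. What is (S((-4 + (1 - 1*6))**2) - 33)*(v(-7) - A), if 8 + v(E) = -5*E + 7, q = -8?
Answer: 1248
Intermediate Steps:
v(E) = -1 - 5*E (v(E) = -8 + (-5*E + 7) = -8 + (7 - 5*E) = -1 - 5*E)
A = 8 (A = -1*(-8) = 8)
(S((-4 + (1 - 1*6))**2) - 33)*(v(-7) - A) = ((-4 + (1 - 1*6))**2 - 33)*((-1 - 5*(-7)) - 1*8) = ((-4 + (1 - 6))**2 - 33)*((-1 + 35) - 8) = ((-4 - 5)**2 - 33)*(34 - 8) = ((-9)**2 - 33)*26 = (81 - 33)*26 = 48*26 = 1248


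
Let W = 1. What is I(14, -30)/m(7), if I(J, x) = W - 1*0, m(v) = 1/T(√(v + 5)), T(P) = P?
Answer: 2*√3 ≈ 3.4641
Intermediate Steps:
m(v) = (5 + v)^(-½) (m(v) = 1/(√(v + 5)) = 1/(√(5 + v)) = (5 + v)^(-½))
I(J, x) = 1 (I(J, x) = 1 - 1*0 = 1 + 0 = 1)
I(14, -30)/m(7) = 1/(5 + 7)^(-½) = 1/12^(-½) = 1/(√3/6) = 1*(2*√3) = 2*√3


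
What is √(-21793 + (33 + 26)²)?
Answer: 2*I*√4578 ≈ 135.32*I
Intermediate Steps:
√(-21793 + (33 + 26)²) = √(-21793 + 59²) = √(-21793 + 3481) = √(-18312) = 2*I*√4578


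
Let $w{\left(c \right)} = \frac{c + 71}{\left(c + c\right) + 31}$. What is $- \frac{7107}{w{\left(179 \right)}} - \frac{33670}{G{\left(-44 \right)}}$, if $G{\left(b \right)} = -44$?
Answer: $- \frac{14153239}{1375} \approx -10293.0$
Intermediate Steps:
$w{\left(c \right)} = \frac{71 + c}{31 + 2 c}$ ($w{\left(c \right)} = \frac{71 + c}{2 c + 31} = \frac{71 + c}{31 + 2 c}$)
$- \frac{7107}{w{\left(179 \right)}} - \frac{33670}{G{\left(-44 \right)}} = - \frac{7107}{\frac{1}{31 + 2 \cdot 179} \left(71 + 179\right)} - \frac{33670}{-44} = - \frac{7107}{\frac{1}{31 + 358} \cdot 250} - - \frac{16835}{22} = - \frac{7107}{\frac{1}{389} \cdot 250} + \frac{16835}{22} = - \frac{7107}{\frac{250}{389}} + \frac{16835}{22} = \left(-7107\right) \frac{389}{250} + \frac{16835}{22} = - \frac{2764623}{250} + \frac{16835}{22} = - \frac{14153239}{1375}$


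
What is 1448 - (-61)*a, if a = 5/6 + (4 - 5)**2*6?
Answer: 11189/6 ≈ 1864.8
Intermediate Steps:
a = 41/6 (a = 5*(1/6) + (-1)**2*6 = 5/6 + 1*6 = 5/6 + 6 = 41/6 ≈ 6.8333)
1448 - (-61)*a = 1448 - (-61)*41/6 = 1448 - 1*(-2501/6) = 1448 + 2501/6 = 11189/6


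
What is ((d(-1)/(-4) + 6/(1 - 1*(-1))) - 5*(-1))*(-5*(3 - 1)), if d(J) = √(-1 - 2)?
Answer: -80 + 5*I*√3/2 ≈ -80.0 + 4.3301*I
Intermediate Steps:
d(J) = I*√3 (d(J) = √(-3) = I*√3)
((d(-1)/(-4) + 6/(1 - 1*(-1))) - 5*(-1))*(-5*(3 - 1)) = (((I*√3)/(-4) + 6/(1 - 1*(-1))) - 5*(-1))*(-5*(3 - 1)) = (((I*√3)*(-¼) + 6/(1 + 1)) + 5)*(-5*2) = ((-I*√3/4 + 6/2) + 5)*(-10) = ((-I*√3/4 + 6*(½)) + 5)*(-10) = ((-I*√3/4 + 3) + 5)*(-10) = ((3 - I*√3/4) + 5)*(-10) = (8 - I*√3/4)*(-10) = -80 + 5*I*√3/2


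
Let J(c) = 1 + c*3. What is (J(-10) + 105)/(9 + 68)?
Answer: 76/77 ≈ 0.98701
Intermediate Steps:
J(c) = 1 + 3*c
(J(-10) + 105)/(9 + 68) = ((1 + 3*(-10)) + 105)/(9 + 68) = ((1 - 30) + 105)/77 = (-29 + 105)*(1/77) = 76*(1/77) = 76/77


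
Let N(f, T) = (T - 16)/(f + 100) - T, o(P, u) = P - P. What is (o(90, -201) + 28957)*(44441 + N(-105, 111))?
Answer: 1283113627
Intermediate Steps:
o(P, u) = 0
N(f, T) = -T + (-16 + T)/(100 + f) (N(f, T) = (-16 + T)/(100 + f) - T = -T + (-16 + T)/(100 + f))
(o(90, -201) + 28957)*(44441 + N(-105, 111)) = (0 + 28957)*(44441 + (-16 - 99*111 - 1*111*(-105))/(100 - 105)) = 28957*(44441 + (-16 - 10989 + 11655)/(-5)) = 28957*(44441 - ⅕*650) = 28957*(44441 - 130) = 28957*44311 = 1283113627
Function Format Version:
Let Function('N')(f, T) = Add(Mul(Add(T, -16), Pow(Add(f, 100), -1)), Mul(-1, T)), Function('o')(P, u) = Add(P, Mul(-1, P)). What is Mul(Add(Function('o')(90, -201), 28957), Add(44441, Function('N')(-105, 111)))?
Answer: 1283113627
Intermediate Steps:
Function('o')(P, u) = 0
Function('N')(f, T) = Add(Mul(-1, T), Mul(Pow(Add(100, f), -1), Add(-16, T))) (Function('N')(f, T) = Add(Mul(Add(-16, T), Pow(Add(100, f), -1)), Mul(-1, T)) = Add(Mul(Pow(Add(100, f), -1), Add(-16, T)), Mul(-1, T)) = Add(Mul(-1, T), Mul(Pow(Add(100, f), -1), Add(-16, T))))
Mul(Add(Function('o')(90, -201), 28957), Add(44441, Function('N')(-105, 111))) = Mul(Add(0, 28957), Add(44441, Mul(Pow(Add(100, -105), -1), Add(-16, Mul(-99, 111), Mul(-1, 111, -105))))) = Mul(28957, Add(44441, Mul(Pow(-5, -1), Add(-16, -10989, 11655)))) = Mul(28957, Add(44441, Mul(Rational(-1, 5), 650))) = Mul(28957, Add(44441, -130)) = Mul(28957, 44311) = 1283113627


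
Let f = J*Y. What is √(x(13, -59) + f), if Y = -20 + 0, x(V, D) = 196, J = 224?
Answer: 6*I*√119 ≈ 65.452*I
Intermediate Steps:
Y = -20
f = -4480 (f = 224*(-20) = -4480)
√(x(13, -59) + f) = √(196 - 4480) = √(-4284) = 6*I*√119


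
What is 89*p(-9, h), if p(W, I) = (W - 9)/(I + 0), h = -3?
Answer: 534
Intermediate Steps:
p(W, I) = (-9 + W)/I
89*p(-9, h) = 89*((-9 - 9)/(-3)) = 89*(-1/3*(-18)) = 89*6 = 534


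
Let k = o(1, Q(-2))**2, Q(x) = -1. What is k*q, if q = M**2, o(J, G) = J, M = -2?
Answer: 4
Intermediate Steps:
q = 4 (q = (-2)**2 = 4)
k = 1 (k = 1**2 = 1)
k*q = 1*4 = 4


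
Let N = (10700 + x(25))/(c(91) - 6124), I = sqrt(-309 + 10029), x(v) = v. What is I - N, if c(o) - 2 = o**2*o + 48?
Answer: -10725/747497 + 18*sqrt(30) ≈ 98.576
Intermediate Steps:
c(o) = 50 + o**3 (c(o) = 2 + (o**2*o + 48) = 2 + (o**3 + 48) = 2 + (48 + o**3) = 50 + o**3)
I = 18*sqrt(30) (I = sqrt(9720) = 18*sqrt(30) ≈ 98.590)
N = 10725/747497 (N = (10700 + 25)/((50 + 91**3) - 6124) = 10725/((50 + 753571) - 6124) = 10725/(753621 - 6124) = 10725/747497 ≈ 0.014348)
I - N = 18*sqrt(30) - 1*10725/747497 = 18*sqrt(30) - 10725/747497 = -10725/747497 + 18*sqrt(30)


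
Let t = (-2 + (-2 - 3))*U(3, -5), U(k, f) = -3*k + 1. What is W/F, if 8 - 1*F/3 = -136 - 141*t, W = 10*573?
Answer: 191/804 ≈ 0.23756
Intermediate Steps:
U(k, f) = 1 - 3*k
W = 5730
t = 56 (t = (-2 + (-2 - 3))*(1 - 3*3) = (-2 - 5)*(1 - 9) = -7*(-8) = 56)
F = 24120 (F = 24 - 3*(-136 - 141*56) = 24 - 3*(-136 - 7896) = 24 - 3*(-8032) = 24 + 24096 = 24120)
W/F = 5730/24120 = 5730*(1/24120) = 191/804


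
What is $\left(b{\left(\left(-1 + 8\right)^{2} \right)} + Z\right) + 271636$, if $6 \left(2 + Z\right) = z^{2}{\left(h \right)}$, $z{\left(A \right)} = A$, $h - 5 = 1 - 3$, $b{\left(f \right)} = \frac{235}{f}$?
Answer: $\frac{26620749}{98} \approx 2.7164 \cdot 10^{5}$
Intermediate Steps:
$h = 3$ ($h = 5 + \left(1 - 3\right) = 5 - 2 = 3$)
$Z = - \frac{1}{2}$ ($Z = -2 + \frac{3^{2}}{6} = -2 + \frac{1}{6} \cdot 9 = -2 + \frac{3}{2} = - \frac{1}{2} \approx -0.5$)
$\left(b{\left(\left(-1 + 8\right)^{2} \right)} + Z\right) + 271636 = \left(\frac{235}{\left(-1 + 8\right)^{2}} - \frac{1}{2}\right) + 271636 = \left(\frac{235}{7^{2}} - \frac{1}{2}\right) + 271636 = \left(\frac{235}{49} - \frac{1}{2}\right) + 271636 = \frac{421}{98} + 271636 = \frac{26620749}{98}$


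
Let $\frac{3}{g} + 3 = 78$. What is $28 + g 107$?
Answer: $\frac{807}{25} \approx 32.28$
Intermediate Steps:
$g = \frac{1}{25}$ ($g = \frac{3}{-3 + 78} = \frac{3}{75} = 3 \cdot \frac{1}{75} = \frac{1}{25} \approx 0.04$)
$28 + g 107 = 28 + \frac{1}{25} \cdot 107 = 28 + \frac{107}{25} = \frac{807}{25}$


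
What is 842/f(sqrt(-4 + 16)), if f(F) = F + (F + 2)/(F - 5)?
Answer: -4631 - 2526*sqrt(3) ≈ -9006.2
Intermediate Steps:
f(F) = F + (2 + F)/(-5 + F)
842/f(sqrt(-4 + 16)) = 842/(((2 + (sqrt(-4 + 16))**2 - 4*sqrt(-4 + 16))/(-5 + sqrt(-4 + 16)))) = 842/(((2 + (sqrt(12))**2 - 8*sqrt(3))/(-5 + sqrt(12)))) = 842/(((2 + (2*sqrt(3))**2 - 8*sqrt(3))/(-5 + 2*sqrt(3)))) = 842/(((2 + 12 - 8*sqrt(3))/(-5 + 2*sqrt(3)))) = 842/(((14 - 8*sqrt(3))/(-5 + 2*sqrt(3)))) = 842*((-5 + 2*sqrt(3))/(14 - 8*sqrt(3))) = 842*(-5 + 2*sqrt(3))/(14 - 8*sqrt(3))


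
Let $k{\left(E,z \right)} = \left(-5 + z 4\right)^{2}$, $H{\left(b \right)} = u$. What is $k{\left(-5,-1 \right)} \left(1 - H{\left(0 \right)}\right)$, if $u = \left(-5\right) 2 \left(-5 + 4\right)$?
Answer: $-729$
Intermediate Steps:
$u = 10$ ($u = \left(-10\right) \left(-1\right) = 10$)
$H{\left(b \right)} = 10$
$k{\left(E,z \right)} = \left(-5 + 4 z\right)^{2}$
$k{\left(-5,-1 \right)} \left(1 - H{\left(0 \right)}\right) = \left(-5 + 4 \left(-1\right)\right)^{2} \left(1 - 10\right) = \left(-5 - 4\right)^{2} \left(1 - 10\right) = \left(-9\right)^{2} \left(-9\right) = 81 \left(-9\right) = -729$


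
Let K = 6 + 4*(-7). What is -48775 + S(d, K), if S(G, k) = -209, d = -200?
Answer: -48984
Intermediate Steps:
K = -22 (K = 6 - 28 = -22)
-48775 + S(d, K) = -48775 - 209 = -48984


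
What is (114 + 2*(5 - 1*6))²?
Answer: 12544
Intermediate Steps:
(114 + 2*(5 - 1*6))² = (114 + 2*(5 - 6))² = (114 + 2*(-1))² = (114 - 2)² = 112² = 12544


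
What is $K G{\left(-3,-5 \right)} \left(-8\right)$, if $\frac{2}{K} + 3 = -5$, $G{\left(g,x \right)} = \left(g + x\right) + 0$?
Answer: $-16$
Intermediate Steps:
$G{\left(g,x \right)} = g + x$
$K = - \frac{1}{4}$ ($K = \frac{2}{-3 - 5} = \frac{2}{-8} = 2 \left(- \frac{1}{8}\right) = - \frac{1}{4} \approx -0.25$)
$K G{\left(-3,-5 \right)} \left(-8\right) = - \frac{-3 - 5}{4} \left(-8\right) = \left(- \frac{1}{4}\right) \left(-8\right) \left(-8\right) = 2 \left(-8\right) = -16$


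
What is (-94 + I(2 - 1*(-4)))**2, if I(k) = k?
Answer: 7744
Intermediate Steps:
(-94 + I(2 - 1*(-4)))**2 = (-94 + (2 - 1*(-4)))**2 = (-94 + (2 + 4))**2 = (-94 + 6)**2 = (-88)**2 = 7744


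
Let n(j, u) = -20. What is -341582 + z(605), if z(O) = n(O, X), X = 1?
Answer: -341602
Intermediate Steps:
z(O) = -20
-341582 + z(605) = -341582 - 20 = -341602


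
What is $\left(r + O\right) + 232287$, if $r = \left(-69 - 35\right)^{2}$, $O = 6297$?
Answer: $249400$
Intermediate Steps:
$r = 10816$ ($r = \left(-104\right)^{2} = 10816$)
$\left(r + O\right) + 232287 = \left(10816 + 6297\right) + 232287 = 17113 + 232287 = 249400$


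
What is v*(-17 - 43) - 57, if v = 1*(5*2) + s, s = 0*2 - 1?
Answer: -597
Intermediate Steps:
s = -1 (s = 0 - 1 = -1)
v = 9 (v = 1*(5*2) - 1 = 1*10 - 1 = 10 - 1 = 9)
v*(-17 - 43) - 57 = 9*(-17 - 43) - 57 = 9*(-60) - 57 = -540 - 57 = -597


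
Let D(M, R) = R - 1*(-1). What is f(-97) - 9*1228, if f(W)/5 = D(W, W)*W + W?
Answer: 35023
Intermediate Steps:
D(M, R) = 1 + R (D(M, R) = R + 1 = 1 + R)
f(W) = 5*W + 5*W*(1 + W) (f(W) = 5*((1 + W)*W + W) = 5*(W*(1 + W) + W) = 5*(W + W*(1 + W)) = 5*W + 5*W*(1 + W))
f(-97) - 9*1228 = 5*(-97)*(2 - 97) - 9*1228 = 5*(-97)*(-95) - 1*11052 = 46075 - 11052 = 35023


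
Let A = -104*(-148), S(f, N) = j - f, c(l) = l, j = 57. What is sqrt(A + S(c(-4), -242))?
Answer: 3*sqrt(1717) ≈ 124.31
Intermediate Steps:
S(f, N) = 57 - f
A = 15392
sqrt(A + S(c(-4), -242)) = sqrt(15392 + (57 - 1*(-4))) = sqrt(15392 + (57 + 4)) = sqrt(15392 + 61) = sqrt(15453) = 3*sqrt(1717)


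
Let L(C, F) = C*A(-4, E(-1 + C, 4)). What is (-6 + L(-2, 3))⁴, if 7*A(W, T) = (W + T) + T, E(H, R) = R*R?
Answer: 38416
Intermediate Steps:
E(H, R) = R²
A(W, T) = W/7 + 2*T/7 (A(W, T) = ((W + T) + T)/7 = ((T + W) + T)/7 = (W + 2*T)/7 = W/7 + 2*T/7)
L(C, F) = 4*C (L(C, F) = C*((⅐)*(-4) + (2/7)*4²) = C*(-4/7 + (2/7)*16) = C*(-4/7 + 32/7) = C*4 = 4*C)
(-6 + L(-2, 3))⁴ = (-6 + 4*(-2))⁴ = (-6 - 8)⁴ = (-14)⁴ = 38416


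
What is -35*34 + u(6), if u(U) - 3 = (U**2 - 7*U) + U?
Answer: -1187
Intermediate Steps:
u(U) = 3 + U**2 - 6*U (u(U) = 3 + ((U**2 - 7*U) + U) = 3 + (U**2 - 6*U) = 3 + U**2 - 6*U)
-35*34 + u(6) = -35*34 + (3 + 6**2 - 6*6) = -1190 + (3 + 36 - 36) = -1190 + 3 = -1187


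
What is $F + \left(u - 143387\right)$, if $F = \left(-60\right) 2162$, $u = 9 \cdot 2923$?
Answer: $-246800$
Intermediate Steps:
$u = 26307$
$F = -129720$
$F + \left(u - 143387\right) = -129720 + \left(26307 - 143387\right) = -129720 - 117080 = -246800$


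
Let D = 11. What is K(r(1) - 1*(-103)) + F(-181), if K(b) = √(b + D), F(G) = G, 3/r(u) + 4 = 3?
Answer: -181 + √111 ≈ -170.46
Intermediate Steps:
r(u) = -3 (r(u) = 3/(-4 + 3) = 3/(-1) = 3*(-1) = -3)
K(b) = √(11 + b) (K(b) = √(b + 11) = √(11 + b))
K(r(1) - 1*(-103)) + F(-181) = √(11 + (-3 - 1*(-103))) - 181 = √(11 + (-3 + 103)) - 181 = √(11 + 100) - 181 = √111 - 181 = -181 + √111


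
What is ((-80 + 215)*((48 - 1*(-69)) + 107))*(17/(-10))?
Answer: -51408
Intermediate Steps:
((-80 + 215)*((48 - 1*(-69)) + 107))*(17/(-10)) = (135*((48 + 69) + 107))*(17*(-1/10)) = (135*(117 + 107))*(-17/10) = (135*224)*(-17/10) = 30240*(-17/10) = -51408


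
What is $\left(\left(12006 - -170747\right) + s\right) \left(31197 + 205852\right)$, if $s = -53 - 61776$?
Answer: $28664913276$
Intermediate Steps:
$s = -61829$ ($s = -53 - 61776 = -61829$)
$\left(\left(12006 - -170747\right) + s\right) \left(31197 + 205852\right) = \left(\left(12006 - -170747\right) - 61829\right) \left(31197 + 205852\right) = \left(\left(12006 + 170747\right) - 61829\right) 237049 = \left(182753 - 61829\right) 237049 = 120924 \cdot 237049 = 28664913276$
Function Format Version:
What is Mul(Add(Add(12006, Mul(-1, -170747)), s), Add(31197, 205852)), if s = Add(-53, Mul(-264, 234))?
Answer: 28664913276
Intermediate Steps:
s = -61829 (s = Add(-53, -61776) = -61829)
Mul(Add(Add(12006, Mul(-1, -170747)), s), Add(31197, 205852)) = Mul(Add(Add(12006, Mul(-1, -170747)), -61829), Add(31197, 205852)) = Mul(Add(Add(12006, 170747), -61829), 237049) = Mul(Add(182753, -61829), 237049) = Mul(120924, 237049) = 28664913276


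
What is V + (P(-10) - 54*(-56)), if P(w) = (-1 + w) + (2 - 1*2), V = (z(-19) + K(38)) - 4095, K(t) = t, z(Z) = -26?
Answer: -1070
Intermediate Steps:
V = -4083 (V = (-26 + 38) - 4095 = 12 - 4095 = -4083)
P(w) = -1 + w (P(w) = (-1 + w) + (2 - 2) = (-1 + w) + 0 = -1 + w)
V + (P(-10) - 54*(-56)) = -4083 + ((-1 - 10) - 54*(-56)) = -4083 + (-11 + 3024) = -4083 + 3013 = -1070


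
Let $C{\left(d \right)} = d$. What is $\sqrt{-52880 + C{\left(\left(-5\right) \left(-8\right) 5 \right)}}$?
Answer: $2 i \sqrt{13170} \approx 229.52 i$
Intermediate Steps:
$\sqrt{-52880 + C{\left(\left(-5\right) \left(-8\right) 5 \right)}} = \sqrt{-52880 + \left(-5\right) \left(-8\right) 5} = \sqrt{-52880 + 40 \cdot 5} = \sqrt{-52880 + 200} = \sqrt{-52680} = 2 i \sqrt{13170}$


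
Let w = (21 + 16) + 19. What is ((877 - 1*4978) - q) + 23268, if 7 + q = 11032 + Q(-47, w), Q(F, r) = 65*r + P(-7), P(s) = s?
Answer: 4509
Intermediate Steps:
w = 56 (w = 37 + 19 = 56)
Q(F, r) = -7 + 65*r (Q(F, r) = 65*r - 7 = -7 + 65*r)
q = 14658 (q = -7 + (11032 + (-7 + 65*56)) = -7 + (11032 + (-7 + 3640)) = -7 + (11032 + 3633) = -7 + 14665 = 14658)
((877 - 1*4978) - q) + 23268 = ((877 - 1*4978) - 1*14658) + 23268 = ((877 - 4978) - 14658) + 23268 = (-4101 - 14658) + 23268 = -18759 + 23268 = 4509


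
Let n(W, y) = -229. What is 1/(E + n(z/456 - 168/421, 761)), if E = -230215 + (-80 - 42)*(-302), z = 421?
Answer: -1/193600 ≈ -5.1653e-6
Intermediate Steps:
E = -193371 (E = -230215 - 122*(-302) = -230215 + 36844 = -193371)
1/(E + n(z/456 - 168/421, 761)) = 1/(-193371 - 229) = 1/(-193600) = -1/193600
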